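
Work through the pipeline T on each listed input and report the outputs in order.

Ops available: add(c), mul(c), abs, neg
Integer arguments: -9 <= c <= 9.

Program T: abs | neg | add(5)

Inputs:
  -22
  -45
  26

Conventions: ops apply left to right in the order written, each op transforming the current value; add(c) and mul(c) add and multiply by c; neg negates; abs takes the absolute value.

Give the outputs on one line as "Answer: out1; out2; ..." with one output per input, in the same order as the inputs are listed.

-17; -40; -21

Execution, op by op:
  -22 -> 22 -> -22 -> -17
  -45 -> 45 -> -45 -> -40
  26 -> 26 -> -26 -> -21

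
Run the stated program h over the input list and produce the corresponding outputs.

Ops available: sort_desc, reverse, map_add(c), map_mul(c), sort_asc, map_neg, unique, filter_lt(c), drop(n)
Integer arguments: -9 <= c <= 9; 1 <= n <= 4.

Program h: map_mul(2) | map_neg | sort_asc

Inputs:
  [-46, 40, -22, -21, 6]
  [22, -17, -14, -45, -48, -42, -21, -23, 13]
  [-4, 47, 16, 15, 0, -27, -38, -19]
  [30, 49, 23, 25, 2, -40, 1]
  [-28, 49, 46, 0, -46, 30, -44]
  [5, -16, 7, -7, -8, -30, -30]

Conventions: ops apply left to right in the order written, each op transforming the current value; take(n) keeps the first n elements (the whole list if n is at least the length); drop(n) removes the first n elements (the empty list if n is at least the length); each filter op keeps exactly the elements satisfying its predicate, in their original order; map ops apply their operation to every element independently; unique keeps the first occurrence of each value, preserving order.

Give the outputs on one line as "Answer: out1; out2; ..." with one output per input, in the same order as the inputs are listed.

Execution, op by op:
  [-46, 40, -22, -21, 6] -> [-92, 80, -44, -42, 12] -> [92, -80, 44, 42, -12] -> [-80, -12, 42, 44, 92]
  [22, -17, -14, -45, -48, -42, -21, -23, 13] -> [44, -34, -28, -90, -96, -84, -42, -46, 26] -> [-44, 34, 28, 90, 96, 84, 42, 46, -26] -> [-44, -26, 28, 34, 42, 46, 84, 90, 96]
  [-4, 47, 16, 15, 0, -27, -38, -19] -> [-8, 94, 32, 30, 0, -54, -76, -38] -> [8, -94, -32, -30, 0, 54, 76, 38] -> [-94, -32, -30, 0, 8, 38, 54, 76]
  [30, 49, 23, 25, 2, -40, 1] -> [60, 98, 46, 50, 4, -80, 2] -> [-60, -98, -46, -50, -4, 80, -2] -> [-98, -60, -50, -46, -4, -2, 80]
  [-28, 49, 46, 0, -46, 30, -44] -> [-56, 98, 92, 0, -92, 60, -88] -> [56, -98, -92, 0, 92, -60, 88] -> [-98, -92, -60, 0, 56, 88, 92]
  [5, -16, 7, -7, -8, -30, -30] -> [10, -32, 14, -14, -16, -60, -60] -> [-10, 32, -14, 14, 16, 60, 60] -> [-14, -10, 14, 16, 32, 60, 60]

[-80, -12, 42, 44, 92]; [-44, -26, 28, 34, 42, 46, 84, 90, 96]; [-94, -32, -30, 0, 8, 38, 54, 76]; [-98, -60, -50, -46, -4, -2, 80]; [-98, -92, -60, 0, 56, 88, 92]; [-14, -10, 14, 16, 32, 60, 60]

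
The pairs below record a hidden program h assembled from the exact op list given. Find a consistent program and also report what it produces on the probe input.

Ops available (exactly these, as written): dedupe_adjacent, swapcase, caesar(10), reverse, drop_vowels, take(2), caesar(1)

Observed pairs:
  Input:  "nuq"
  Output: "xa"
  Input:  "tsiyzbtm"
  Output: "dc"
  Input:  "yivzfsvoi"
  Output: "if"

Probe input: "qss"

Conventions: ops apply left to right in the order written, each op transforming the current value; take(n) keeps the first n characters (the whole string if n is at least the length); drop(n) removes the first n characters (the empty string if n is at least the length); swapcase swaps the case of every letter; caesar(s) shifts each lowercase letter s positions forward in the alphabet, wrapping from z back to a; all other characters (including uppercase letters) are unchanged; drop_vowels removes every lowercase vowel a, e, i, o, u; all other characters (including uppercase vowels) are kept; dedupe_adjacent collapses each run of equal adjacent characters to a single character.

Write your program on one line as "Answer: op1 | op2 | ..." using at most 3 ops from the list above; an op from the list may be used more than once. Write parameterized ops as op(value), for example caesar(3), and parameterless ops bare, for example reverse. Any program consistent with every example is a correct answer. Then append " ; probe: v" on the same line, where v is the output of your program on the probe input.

drop_vowels | take(2) | caesar(10) ; probe: "ac"

Check, running the answer program on each example:
  "nuq" -> "nq" -> "nq" -> "xa"
  "tsiyzbtm" -> "tsyzbtm" -> "ts" -> "dc"
  "yivzfsvoi" -> "yvzfsv" -> "yv" -> "if"
  probe: "qss" -> "qss" -> "qs" -> "ac"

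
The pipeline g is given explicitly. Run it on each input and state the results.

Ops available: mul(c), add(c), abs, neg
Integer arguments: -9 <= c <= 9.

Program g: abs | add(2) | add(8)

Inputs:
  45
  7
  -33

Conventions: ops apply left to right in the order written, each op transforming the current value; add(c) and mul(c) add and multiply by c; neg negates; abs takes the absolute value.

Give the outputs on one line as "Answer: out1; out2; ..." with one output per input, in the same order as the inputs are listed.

55; 17; 43

Execution, op by op:
  45 -> 45 -> 47 -> 55
  7 -> 7 -> 9 -> 17
  -33 -> 33 -> 35 -> 43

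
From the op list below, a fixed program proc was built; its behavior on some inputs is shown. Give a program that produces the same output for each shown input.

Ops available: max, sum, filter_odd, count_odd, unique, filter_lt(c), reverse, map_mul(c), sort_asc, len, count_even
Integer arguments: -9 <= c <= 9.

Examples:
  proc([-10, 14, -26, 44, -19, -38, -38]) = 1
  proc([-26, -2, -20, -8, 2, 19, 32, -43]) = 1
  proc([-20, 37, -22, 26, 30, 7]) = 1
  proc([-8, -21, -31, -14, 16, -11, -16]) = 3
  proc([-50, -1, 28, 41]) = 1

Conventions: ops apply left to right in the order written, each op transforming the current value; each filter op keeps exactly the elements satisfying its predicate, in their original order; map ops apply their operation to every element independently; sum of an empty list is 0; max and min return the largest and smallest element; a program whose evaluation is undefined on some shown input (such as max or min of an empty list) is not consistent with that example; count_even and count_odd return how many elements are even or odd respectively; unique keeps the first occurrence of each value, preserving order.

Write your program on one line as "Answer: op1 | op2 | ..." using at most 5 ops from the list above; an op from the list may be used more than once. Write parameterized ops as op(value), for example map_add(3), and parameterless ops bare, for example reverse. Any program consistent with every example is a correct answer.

sort_asc | filter_odd | filter_lt(9) | count_odd

Check, running the answer program on each example:
  [-10, 14, -26, 44, -19, -38, -38] -> [-38, -38, -26, -19, -10, 14, 44] -> [-19] -> [-19] -> 1
  [-26, -2, -20, -8, 2, 19, 32, -43] -> [-43, -26, -20, -8, -2, 2, 19, 32] -> [-43, 19] -> [-43] -> 1
  [-20, 37, -22, 26, 30, 7] -> [-22, -20, 7, 26, 30, 37] -> [7, 37] -> [7] -> 1
  [-8, -21, -31, -14, 16, -11, -16] -> [-31, -21, -16, -14, -11, -8, 16] -> [-31, -21, -11] -> [-31, -21, -11] -> 3
  [-50, -1, 28, 41] -> [-50, -1, 28, 41] -> [-1, 41] -> [-1] -> 1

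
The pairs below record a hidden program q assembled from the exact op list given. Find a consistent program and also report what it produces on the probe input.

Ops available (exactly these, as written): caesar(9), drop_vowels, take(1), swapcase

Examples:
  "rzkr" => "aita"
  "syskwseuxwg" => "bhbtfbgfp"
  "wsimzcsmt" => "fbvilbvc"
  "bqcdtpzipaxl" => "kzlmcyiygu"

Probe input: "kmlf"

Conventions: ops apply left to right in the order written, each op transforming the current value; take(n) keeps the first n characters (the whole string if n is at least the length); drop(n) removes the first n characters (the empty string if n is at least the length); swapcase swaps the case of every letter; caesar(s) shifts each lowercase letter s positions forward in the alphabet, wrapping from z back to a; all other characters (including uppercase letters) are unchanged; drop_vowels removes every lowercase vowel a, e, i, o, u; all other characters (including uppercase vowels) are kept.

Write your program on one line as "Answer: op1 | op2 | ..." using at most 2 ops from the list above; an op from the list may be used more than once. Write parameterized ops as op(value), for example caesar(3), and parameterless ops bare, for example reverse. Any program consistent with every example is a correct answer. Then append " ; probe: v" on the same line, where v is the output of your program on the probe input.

drop_vowels | caesar(9) ; probe: "tvuo"

Check, running the answer program on each example:
  "rzkr" -> "rzkr" -> "aita"
  "syskwseuxwg" -> "syskwsxwg" -> "bhbtfbgfp"
  "wsimzcsmt" -> "wsmzcsmt" -> "fbvilbvc"
  "bqcdtpzipaxl" -> "bqcdtpzpxl" -> "kzlmcyiygu"
  probe: "kmlf" -> "kmlf" -> "tvuo"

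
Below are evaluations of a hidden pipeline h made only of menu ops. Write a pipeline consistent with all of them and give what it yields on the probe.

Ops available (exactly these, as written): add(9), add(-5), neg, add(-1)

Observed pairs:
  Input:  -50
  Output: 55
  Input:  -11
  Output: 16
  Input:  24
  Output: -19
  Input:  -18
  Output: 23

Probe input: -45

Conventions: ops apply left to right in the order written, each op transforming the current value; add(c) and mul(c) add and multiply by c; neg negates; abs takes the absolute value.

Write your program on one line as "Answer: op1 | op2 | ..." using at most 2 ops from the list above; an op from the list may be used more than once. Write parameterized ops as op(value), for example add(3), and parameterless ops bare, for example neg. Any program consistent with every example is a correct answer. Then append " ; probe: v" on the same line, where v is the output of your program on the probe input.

add(-5) | neg ; probe: 50

Check, running the answer program on each example:
  -50 -> -55 -> 55
  -11 -> -16 -> 16
  24 -> 19 -> -19
  -18 -> -23 -> 23
  probe: -45 -> -50 -> 50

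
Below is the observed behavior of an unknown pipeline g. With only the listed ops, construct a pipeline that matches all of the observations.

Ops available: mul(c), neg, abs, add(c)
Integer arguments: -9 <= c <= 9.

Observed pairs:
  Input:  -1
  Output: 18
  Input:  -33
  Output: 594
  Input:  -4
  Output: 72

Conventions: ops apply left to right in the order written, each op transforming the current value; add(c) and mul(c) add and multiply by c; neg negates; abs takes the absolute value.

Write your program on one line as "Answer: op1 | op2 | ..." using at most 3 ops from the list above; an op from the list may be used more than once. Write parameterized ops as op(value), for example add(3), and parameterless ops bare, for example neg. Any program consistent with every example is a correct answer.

neg | mul(-2) | mul(-9)

Check, running the answer program on each example:
  -1 -> 1 -> -2 -> 18
  -33 -> 33 -> -66 -> 594
  -4 -> 4 -> -8 -> 72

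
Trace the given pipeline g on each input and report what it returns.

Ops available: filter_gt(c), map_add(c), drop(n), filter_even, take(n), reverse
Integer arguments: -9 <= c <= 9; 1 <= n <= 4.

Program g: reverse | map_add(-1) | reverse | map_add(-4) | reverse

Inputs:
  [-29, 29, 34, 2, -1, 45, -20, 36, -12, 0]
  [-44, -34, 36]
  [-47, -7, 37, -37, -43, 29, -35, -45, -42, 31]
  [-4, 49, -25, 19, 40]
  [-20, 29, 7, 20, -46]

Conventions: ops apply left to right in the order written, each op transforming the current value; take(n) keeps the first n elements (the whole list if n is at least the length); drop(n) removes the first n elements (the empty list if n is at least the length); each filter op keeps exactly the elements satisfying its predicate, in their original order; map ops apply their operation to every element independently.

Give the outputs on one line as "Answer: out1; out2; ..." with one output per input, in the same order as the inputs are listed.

[-5, -17, 31, -25, 40, -6, -3, 29, 24, -34]; [31, -39, -49]; [26, -47, -50, -40, 24, -48, -42, 32, -12, -52]; [35, 14, -30, 44, -9]; [-51, 15, 2, 24, -25]

Execution, op by op:
  [-29, 29, 34, 2, -1, 45, -20, 36, -12, 0] -> [0, -12, 36, -20, 45, -1, 2, 34, 29, -29] -> [-1, -13, 35, -21, 44, -2, 1, 33, 28, -30] -> [-30, 28, 33, 1, -2, 44, -21, 35, -13, -1] -> [-34, 24, 29, -3, -6, 40, -25, 31, -17, -5] -> [-5, -17, 31, -25, 40, -6, -3, 29, 24, -34]
  [-44, -34, 36] -> [36, -34, -44] -> [35, -35, -45] -> [-45, -35, 35] -> [-49, -39, 31] -> [31, -39, -49]
  [-47, -7, 37, -37, -43, 29, -35, -45, -42, 31] -> [31, -42, -45, -35, 29, -43, -37, 37, -7, -47] -> [30, -43, -46, -36, 28, -44, -38, 36, -8, -48] -> [-48, -8, 36, -38, -44, 28, -36, -46, -43, 30] -> [-52, -12, 32, -42, -48, 24, -40, -50, -47, 26] -> [26, -47, -50, -40, 24, -48, -42, 32, -12, -52]
  [-4, 49, -25, 19, 40] -> [40, 19, -25, 49, -4] -> [39, 18, -26, 48, -5] -> [-5, 48, -26, 18, 39] -> [-9, 44, -30, 14, 35] -> [35, 14, -30, 44, -9]
  [-20, 29, 7, 20, -46] -> [-46, 20, 7, 29, -20] -> [-47, 19, 6, 28, -21] -> [-21, 28, 6, 19, -47] -> [-25, 24, 2, 15, -51] -> [-51, 15, 2, 24, -25]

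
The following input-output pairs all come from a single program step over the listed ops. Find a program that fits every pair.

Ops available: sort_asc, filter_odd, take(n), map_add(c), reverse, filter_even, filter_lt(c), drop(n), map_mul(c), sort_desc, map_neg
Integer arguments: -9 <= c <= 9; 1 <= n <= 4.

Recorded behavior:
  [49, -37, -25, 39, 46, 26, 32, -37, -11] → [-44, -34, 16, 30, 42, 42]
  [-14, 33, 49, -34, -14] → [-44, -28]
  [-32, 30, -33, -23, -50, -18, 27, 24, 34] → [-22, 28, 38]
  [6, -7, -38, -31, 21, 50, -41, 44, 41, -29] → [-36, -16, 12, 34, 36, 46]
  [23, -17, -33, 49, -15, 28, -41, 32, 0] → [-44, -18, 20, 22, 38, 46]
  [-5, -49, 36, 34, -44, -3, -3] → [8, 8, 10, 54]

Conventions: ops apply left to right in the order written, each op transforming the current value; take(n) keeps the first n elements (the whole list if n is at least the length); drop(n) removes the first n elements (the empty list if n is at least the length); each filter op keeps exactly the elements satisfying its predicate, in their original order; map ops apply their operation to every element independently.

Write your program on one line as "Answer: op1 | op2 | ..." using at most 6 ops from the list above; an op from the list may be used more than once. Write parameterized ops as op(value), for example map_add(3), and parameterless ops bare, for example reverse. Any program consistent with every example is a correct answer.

map_add(4) | map_add(-6) | map_neg | filter_odd | sort_asc | map_add(3)

Check, running the answer program on each example:
  [49, -37, -25, 39, 46, 26, 32, -37, -11] -> [53, -33, -21, 43, 50, 30, 36, -33, -7] -> [47, -39, -27, 37, 44, 24, 30, -39, -13] -> [-47, 39, 27, -37, -44, -24, -30, 39, 13] -> [-47, 39, 27, -37, 39, 13] -> [-47, -37, 13, 27, 39, 39] -> [-44, -34, 16, 30, 42, 42]
  [-14, 33, 49, -34, -14] -> [-10, 37, 53, -30, -10] -> [-16, 31, 47, -36, -16] -> [16, -31, -47, 36, 16] -> [-31, -47] -> [-47, -31] -> [-44, -28]
  [-32, 30, -33, -23, -50, -18, 27, 24, 34] -> [-28, 34, -29, -19, -46, -14, 31, 28, 38] -> [-34, 28, -35, -25, -52, -20, 25, 22, 32] -> [34, -28, 35, 25, 52, 20, -25, -22, -32] -> [35, 25, -25] -> [-25, 25, 35] -> [-22, 28, 38]
  [6, -7, -38, -31, 21, 50, -41, 44, 41, -29] -> [10, -3, -34, -27, 25, 54, -37, 48, 45, -25] -> [4, -9, -40, -33, 19, 48, -43, 42, 39, -31] -> [-4, 9, 40, 33, -19, -48, 43, -42, -39, 31] -> [9, 33, -19, 43, -39, 31] -> [-39, -19, 9, 31, 33, 43] -> [-36, -16, 12, 34, 36, 46]
  [23, -17, -33, 49, -15, 28, -41, 32, 0] -> [27, -13, -29, 53, -11, 32, -37, 36, 4] -> [21, -19, -35, 47, -17, 26, -43, 30, -2] -> [-21, 19, 35, -47, 17, -26, 43, -30, 2] -> [-21, 19, 35, -47, 17, 43] -> [-47, -21, 17, 19, 35, 43] -> [-44, -18, 20, 22, 38, 46]
  [-5, -49, 36, 34, -44, -3, -3] -> [-1, -45, 40, 38, -40, 1, 1] -> [-7, -51, 34, 32, -46, -5, -5] -> [7, 51, -34, -32, 46, 5, 5] -> [7, 51, 5, 5] -> [5, 5, 7, 51] -> [8, 8, 10, 54]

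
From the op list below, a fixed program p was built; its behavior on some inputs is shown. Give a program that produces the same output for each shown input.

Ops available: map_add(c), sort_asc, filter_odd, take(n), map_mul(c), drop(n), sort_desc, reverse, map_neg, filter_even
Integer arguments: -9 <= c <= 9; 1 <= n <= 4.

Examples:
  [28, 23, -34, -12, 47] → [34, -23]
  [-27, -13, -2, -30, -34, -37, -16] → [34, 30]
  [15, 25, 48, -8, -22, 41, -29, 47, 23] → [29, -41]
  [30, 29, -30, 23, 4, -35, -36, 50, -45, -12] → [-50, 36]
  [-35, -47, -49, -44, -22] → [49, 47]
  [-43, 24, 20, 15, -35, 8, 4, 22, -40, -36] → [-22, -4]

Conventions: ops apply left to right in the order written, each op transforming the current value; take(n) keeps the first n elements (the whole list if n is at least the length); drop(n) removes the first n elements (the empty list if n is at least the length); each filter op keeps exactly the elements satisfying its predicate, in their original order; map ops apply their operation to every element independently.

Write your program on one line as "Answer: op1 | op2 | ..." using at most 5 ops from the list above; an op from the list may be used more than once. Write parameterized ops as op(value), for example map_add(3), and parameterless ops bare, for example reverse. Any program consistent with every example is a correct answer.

reverse | map_mul(-1) | take(4) | drop(2)

Check, running the answer program on each example:
  [28, 23, -34, -12, 47] -> [47, -12, -34, 23, 28] -> [-47, 12, 34, -23, -28] -> [-47, 12, 34, -23] -> [34, -23]
  [-27, -13, -2, -30, -34, -37, -16] -> [-16, -37, -34, -30, -2, -13, -27] -> [16, 37, 34, 30, 2, 13, 27] -> [16, 37, 34, 30] -> [34, 30]
  [15, 25, 48, -8, -22, 41, -29, 47, 23] -> [23, 47, -29, 41, -22, -8, 48, 25, 15] -> [-23, -47, 29, -41, 22, 8, -48, -25, -15] -> [-23, -47, 29, -41] -> [29, -41]
  [30, 29, -30, 23, 4, -35, -36, 50, -45, -12] -> [-12, -45, 50, -36, -35, 4, 23, -30, 29, 30] -> [12, 45, -50, 36, 35, -4, -23, 30, -29, -30] -> [12, 45, -50, 36] -> [-50, 36]
  [-35, -47, -49, -44, -22] -> [-22, -44, -49, -47, -35] -> [22, 44, 49, 47, 35] -> [22, 44, 49, 47] -> [49, 47]
  [-43, 24, 20, 15, -35, 8, 4, 22, -40, -36] -> [-36, -40, 22, 4, 8, -35, 15, 20, 24, -43] -> [36, 40, -22, -4, -8, 35, -15, -20, -24, 43] -> [36, 40, -22, -4] -> [-22, -4]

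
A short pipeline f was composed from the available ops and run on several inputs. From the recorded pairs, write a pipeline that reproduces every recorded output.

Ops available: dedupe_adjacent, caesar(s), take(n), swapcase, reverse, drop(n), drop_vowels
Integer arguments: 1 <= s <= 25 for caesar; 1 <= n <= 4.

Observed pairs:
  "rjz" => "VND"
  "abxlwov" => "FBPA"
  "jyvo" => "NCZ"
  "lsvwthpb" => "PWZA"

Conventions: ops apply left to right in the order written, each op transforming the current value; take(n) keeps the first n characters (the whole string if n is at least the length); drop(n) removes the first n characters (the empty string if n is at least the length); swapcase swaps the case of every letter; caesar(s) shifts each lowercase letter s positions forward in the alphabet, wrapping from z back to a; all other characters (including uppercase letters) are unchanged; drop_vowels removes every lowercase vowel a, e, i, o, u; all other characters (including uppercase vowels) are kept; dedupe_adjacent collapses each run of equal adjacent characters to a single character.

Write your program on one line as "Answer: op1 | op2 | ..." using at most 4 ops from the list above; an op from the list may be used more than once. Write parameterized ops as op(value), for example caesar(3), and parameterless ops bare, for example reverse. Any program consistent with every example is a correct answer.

drop_vowels | caesar(4) | swapcase | take(4)

Check, running the answer program on each example:
  "rjz" -> "rjz" -> "vnd" -> "VND" -> "VND"
  "abxlwov" -> "bxlwv" -> "fbpaz" -> "FBPAZ" -> "FBPA"
  "jyvo" -> "jyv" -> "ncz" -> "NCZ" -> "NCZ"
  "lsvwthpb" -> "lsvwthpb" -> "pwzaxltf" -> "PWZAXLTF" -> "PWZA"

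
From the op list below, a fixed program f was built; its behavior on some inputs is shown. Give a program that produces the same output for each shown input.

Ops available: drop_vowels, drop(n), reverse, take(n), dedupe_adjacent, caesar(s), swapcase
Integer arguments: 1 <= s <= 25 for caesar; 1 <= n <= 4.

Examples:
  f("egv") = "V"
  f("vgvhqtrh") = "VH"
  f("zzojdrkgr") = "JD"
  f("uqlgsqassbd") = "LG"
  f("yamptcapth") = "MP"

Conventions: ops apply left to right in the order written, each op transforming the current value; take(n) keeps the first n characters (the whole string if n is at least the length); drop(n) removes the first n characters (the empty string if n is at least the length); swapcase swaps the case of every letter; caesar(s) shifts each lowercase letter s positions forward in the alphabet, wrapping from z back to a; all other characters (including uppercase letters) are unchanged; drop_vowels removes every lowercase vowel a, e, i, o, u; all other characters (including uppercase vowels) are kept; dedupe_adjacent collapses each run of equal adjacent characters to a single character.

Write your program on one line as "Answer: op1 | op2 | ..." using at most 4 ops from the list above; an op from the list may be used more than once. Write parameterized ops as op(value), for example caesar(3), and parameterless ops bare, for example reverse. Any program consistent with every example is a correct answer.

dedupe_adjacent | drop(2) | swapcase | take(2)

Check, running the answer program on each example:
  "egv" -> "egv" -> "v" -> "V" -> "V"
  "vgvhqtrh" -> "vgvhqtrh" -> "vhqtrh" -> "VHQTRH" -> "VH"
  "zzojdrkgr" -> "zojdrkgr" -> "jdrkgr" -> "JDRKGR" -> "JD"
  "uqlgsqassbd" -> "uqlgsqasbd" -> "lgsqasbd" -> "LGSQASBD" -> "LG"
  "yamptcapth" -> "yamptcapth" -> "mptcapth" -> "MPTCAPTH" -> "MP"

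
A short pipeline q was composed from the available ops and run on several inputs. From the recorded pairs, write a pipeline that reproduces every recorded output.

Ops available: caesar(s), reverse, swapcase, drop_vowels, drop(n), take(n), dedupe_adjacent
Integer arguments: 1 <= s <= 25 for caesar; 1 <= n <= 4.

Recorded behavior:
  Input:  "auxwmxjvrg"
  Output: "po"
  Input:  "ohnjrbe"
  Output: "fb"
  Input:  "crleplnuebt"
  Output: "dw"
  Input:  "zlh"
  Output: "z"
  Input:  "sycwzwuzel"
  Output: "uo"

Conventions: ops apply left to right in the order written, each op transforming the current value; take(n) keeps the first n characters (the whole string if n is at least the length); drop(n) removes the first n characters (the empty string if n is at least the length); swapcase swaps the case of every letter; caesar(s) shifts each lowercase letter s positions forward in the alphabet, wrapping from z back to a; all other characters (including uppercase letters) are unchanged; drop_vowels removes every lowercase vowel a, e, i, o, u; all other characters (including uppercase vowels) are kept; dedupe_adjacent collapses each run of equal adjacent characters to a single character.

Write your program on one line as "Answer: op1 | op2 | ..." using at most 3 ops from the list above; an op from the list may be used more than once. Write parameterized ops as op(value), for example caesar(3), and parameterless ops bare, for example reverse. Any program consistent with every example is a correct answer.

take(4) | caesar(18) | drop(2)

Check, running the answer program on each example:
  "auxwmxjvrg" -> "auxw" -> "smpo" -> "po"
  "ohnjrbe" -> "ohnj" -> "gzfb" -> "fb"
  "crleplnuebt" -> "crle" -> "ujdw" -> "dw"
  "zlh" -> "zlh" -> "rdz" -> "z"
  "sycwzwuzel" -> "sycw" -> "kquo" -> "uo"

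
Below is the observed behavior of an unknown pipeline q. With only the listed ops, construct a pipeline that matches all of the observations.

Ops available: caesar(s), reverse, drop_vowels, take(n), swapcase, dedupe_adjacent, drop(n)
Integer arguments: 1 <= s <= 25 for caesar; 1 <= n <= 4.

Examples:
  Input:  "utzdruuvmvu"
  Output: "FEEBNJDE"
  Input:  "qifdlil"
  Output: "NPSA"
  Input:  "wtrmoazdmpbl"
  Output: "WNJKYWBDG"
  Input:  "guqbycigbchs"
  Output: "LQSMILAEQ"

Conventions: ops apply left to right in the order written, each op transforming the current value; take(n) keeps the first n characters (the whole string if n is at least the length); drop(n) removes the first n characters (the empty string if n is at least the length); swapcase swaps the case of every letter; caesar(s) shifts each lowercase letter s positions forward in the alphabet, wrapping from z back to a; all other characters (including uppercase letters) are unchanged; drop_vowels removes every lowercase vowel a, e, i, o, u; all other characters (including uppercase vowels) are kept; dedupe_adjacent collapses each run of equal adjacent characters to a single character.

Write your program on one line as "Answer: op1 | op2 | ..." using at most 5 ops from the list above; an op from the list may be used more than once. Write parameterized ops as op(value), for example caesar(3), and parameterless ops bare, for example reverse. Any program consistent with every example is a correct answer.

reverse | caesar(10) | drop(2) | drop(1) | swapcase

Check, running the answer program on each example:
  "utzdruuvmvu" -> "uvmvuurdztu" -> "efwfeebnjde" -> "wfeebnjde" -> "feebnjde" -> "FEEBNJDE"
  "qifdlil" -> "lildfiq" -> "vsvnpsa" -> "vnpsa" -> "npsa" -> "NPSA"
  "wtrmoazdmpbl" -> "lbpmdzaomrtw" -> "vlzwnjkywbdg" -> "zwnjkywbdg" -> "wnjkywbdg" -> "WNJKYWBDG"
  "guqbycigbchs" -> "shcbgicybqug" -> "crmlqsmilaeq" -> "mlqsmilaeq" -> "lqsmilaeq" -> "LQSMILAEQ"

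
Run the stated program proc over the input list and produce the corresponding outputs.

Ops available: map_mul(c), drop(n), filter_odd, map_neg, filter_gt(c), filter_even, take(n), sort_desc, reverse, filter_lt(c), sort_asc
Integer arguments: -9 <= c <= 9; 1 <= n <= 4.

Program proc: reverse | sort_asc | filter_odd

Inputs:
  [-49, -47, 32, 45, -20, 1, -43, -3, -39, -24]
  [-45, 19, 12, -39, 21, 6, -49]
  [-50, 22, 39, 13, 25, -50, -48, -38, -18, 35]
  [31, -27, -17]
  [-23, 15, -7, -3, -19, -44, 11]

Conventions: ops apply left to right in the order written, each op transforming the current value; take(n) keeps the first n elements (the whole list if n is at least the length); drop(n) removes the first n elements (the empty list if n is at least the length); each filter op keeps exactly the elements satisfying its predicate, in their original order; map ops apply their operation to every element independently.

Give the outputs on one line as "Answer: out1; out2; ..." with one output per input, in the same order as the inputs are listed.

[-49, -47, -43, -39, -3, 1, 45]; [-49, -45, -39, 19, 21]; [13, 25, 35, 39]; [-27, -17, 31]; [-23, -19, -7, -3, 11, 15]

Execution, op by op:
  [-49, -47, 32, 45, -20, 1, -43, -3, -39, -24] -> [-24, -39, -3, -43, 1, -20, 45, 32, -47, -49] -> [-49, -47, -43, -39, -24, -20, -3, 1, 32, 45] -> [-49, -47, -43, -39, -3, 1, 45]
  [-45, 19, 12, -39, 21, 6, -49] -> [-49, 6, 21, -39, 12, 19, -45] -> [-49, -45, -39, 6, 12, 19, 21] -> [-49, -45, -39, 19, 21]
  [-50, 22, 39, 13, 25, -50, -48, -38, -18, 35] -> [35, -18, -38, -48, -50, 25, 13, 39, 22, -50] -> [-50, -50, -48, -38, -18, 13, 22, 25, 35, 39] -> [13, 25, 35, 39]
  [31, -27, -17] -> [-17, -27, 31] -> [-27, -17, 31] -> [-27, -17, 31]
  [-23, 15, -7, -3, -19, -44, 11] -> [11, -44, -19, -3, -7, 15, -23] -> [-44, -23, -19, -7, -3, 11, 15] -> [-23, -19, -7, -3, 11, 15]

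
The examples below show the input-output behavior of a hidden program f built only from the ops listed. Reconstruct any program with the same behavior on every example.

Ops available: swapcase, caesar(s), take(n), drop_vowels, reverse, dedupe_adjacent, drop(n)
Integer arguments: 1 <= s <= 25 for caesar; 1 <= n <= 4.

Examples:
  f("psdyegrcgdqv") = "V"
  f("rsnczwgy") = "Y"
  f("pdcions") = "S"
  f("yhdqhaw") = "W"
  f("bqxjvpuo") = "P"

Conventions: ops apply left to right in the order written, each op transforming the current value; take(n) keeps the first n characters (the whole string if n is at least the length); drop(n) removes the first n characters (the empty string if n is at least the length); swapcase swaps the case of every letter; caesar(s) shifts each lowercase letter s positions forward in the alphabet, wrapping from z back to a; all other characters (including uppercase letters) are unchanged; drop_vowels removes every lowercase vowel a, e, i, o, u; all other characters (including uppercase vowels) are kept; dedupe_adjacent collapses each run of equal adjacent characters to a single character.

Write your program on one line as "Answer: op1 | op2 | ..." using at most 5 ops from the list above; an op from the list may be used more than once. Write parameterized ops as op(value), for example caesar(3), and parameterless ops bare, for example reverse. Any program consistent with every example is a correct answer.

drop_vowels | swapcase | drop(3) | reverse | take(1)

Check, running the answer program on each example:
  "psdyegrcgdqv" -> "psdygrcgdqv" -> "PSDYGRCGDQV" -> "YGRCGDQV" -> "VQDGCRGY" -> "V"
  "rsnczwgy" -> "rsnczwgy" -> "RSNCZWGY" -> "CZWGY" -> "YGWZC" -> "Y"
  "pdcions" -> "pdcns" -> "PDCNS" -> "NS" -> "SN" -> "S"
  "yhdqhaw" -> "yhdqhw" -> "YHDQHW" -> "QHW" -> "WHQ" -> "W"
  "bqxjvpuo" -> "bqxjvp" -> "BQXJVP" -> "JVP" -> "PVJ" -> "P"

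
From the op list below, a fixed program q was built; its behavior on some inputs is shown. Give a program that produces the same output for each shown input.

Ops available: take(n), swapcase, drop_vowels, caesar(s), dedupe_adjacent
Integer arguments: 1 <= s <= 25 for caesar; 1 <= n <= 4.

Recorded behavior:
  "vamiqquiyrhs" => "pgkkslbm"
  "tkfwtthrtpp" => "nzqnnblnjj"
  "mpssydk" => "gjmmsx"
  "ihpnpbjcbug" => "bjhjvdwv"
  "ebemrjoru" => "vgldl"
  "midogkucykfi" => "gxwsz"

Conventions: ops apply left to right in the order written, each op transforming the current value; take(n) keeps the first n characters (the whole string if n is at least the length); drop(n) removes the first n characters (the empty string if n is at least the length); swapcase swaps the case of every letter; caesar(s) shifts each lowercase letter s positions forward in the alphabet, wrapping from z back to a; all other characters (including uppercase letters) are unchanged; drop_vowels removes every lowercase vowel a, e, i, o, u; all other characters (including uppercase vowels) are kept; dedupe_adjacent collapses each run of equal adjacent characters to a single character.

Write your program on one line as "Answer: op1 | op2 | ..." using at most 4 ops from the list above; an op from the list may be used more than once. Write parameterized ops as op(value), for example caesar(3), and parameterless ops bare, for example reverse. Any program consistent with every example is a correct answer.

drop_vowels | caesar(10) | caesar(10) | drop_vowels

Check, running the answer program on each example:
  "vamiqquiyrhs" -> "vmqqyrhs" -> "fwaaibrc" -> "pgkkslbm" -> "pgkkslbm"
  "tkfwtthrtpp" -> "tkfwtthrtpp" -> "dupgddrbdzz" -> "nezqnnblnjj" -> "nzqnnblnjj"
  "mpssydk" -> "mpssydk" -> "wzccinu" -> "gjmmsxe" -> "gjmmsx"
  "ihpnpbjcbug" -> "hpnpbjcbg" -> "rzxzltmlq" -> "bjhjvdwva" -> "bjhjvdwv"
  "ebemrjoru" -> "bmrjr" -> "lwbtb" -> "vgldl" -> "vgldl"
  "midogkucykfi" -> "mdgkcykf" -> "wnqumiup" -> "gxaewsez" -> "gxwsz"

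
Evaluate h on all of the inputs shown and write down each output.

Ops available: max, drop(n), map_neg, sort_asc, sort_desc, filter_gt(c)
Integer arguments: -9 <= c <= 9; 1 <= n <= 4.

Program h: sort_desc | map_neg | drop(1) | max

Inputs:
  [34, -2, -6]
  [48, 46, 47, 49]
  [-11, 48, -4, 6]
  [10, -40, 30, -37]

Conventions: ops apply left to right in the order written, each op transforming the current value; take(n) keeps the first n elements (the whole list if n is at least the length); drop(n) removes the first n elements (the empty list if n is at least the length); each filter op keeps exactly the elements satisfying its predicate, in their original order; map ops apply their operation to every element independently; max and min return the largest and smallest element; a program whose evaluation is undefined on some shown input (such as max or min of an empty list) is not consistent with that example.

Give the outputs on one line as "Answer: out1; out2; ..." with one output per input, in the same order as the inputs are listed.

6; -46; 11; 40

Execution, op by op:
  [34, -2, -6] -> [34, -2, -6] -> [-34, 2, 6] -> [2, 6] -> 6
  [48, 46, 47, 49] -> [49, 48, 47, 46] -> [-49, -48, -47, -46] -> [-48, -47, -46] -> -46
  [-11, 48, -4, 6] -> [48, 6, -4, -11] -> [-48, -6, 4, 11] -> [-6, 4, 11] -> 11
  [10, -40, 30, -37] -> [30, 10, -37, -40] -> [-30, -10, 37, 40] -> [-10, 37, 40] -> 40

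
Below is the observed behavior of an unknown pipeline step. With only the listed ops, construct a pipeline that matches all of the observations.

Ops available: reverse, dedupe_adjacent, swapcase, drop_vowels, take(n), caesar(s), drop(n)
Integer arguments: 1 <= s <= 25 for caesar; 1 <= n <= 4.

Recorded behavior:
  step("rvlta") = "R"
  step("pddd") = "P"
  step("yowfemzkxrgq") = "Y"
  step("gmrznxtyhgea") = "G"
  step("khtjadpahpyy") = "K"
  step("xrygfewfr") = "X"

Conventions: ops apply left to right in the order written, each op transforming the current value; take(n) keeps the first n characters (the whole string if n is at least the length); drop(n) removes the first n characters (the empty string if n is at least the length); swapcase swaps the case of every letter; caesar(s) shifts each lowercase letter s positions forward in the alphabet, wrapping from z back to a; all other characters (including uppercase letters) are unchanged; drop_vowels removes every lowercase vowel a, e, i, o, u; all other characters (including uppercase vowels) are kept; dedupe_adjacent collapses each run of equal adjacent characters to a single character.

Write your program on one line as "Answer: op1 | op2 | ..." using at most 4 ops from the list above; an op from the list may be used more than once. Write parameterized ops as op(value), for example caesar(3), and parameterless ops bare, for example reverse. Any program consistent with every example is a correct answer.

drop_vowels | swapcase | take(1)

Check, running the answer program on each example:
  "rvlta" -> "rvlt" -> "RVLT" -> "R"
  "pddd" -> "pddd" -> "PDDD" -> "P"
  "yowfemzkxrgq" -> "ywfmzkxrgq" -> "YWFMZKXRGQ" -> "Y"
  "gmrznxtyhgea" -> "gmrznxtyhg" -> "GMRZNXTYHG" -> "G"
  "khtjadpahpyy" -> "khtjdphpyy" -> "KHTJDPHPYY" -> "K"
  "xrygfewfr" -> "xrygfwfr" -> "XRYGFWFR" -> "X"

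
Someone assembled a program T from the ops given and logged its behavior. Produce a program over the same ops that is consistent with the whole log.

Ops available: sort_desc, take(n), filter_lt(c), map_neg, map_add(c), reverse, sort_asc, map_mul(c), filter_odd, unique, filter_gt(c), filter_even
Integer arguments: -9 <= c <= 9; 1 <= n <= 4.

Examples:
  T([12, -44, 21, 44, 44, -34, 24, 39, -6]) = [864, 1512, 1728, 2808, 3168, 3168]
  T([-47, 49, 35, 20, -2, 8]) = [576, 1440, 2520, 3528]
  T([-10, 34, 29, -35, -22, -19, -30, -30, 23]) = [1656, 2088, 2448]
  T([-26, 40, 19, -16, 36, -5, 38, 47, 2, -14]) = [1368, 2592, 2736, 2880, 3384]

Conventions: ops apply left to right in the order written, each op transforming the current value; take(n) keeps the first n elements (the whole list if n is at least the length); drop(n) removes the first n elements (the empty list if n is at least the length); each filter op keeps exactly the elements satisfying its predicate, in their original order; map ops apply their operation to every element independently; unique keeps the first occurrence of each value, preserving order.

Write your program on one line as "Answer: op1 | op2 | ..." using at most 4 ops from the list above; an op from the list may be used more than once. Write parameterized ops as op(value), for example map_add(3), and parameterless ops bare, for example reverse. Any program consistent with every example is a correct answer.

sort_asc | filter_gt(3) | map_mul(9) | map_mul(8)

Check, running the answer program on each example:
  [12, -44, 21, 44, 44, -34, 24, 39, -6] -> [-44, -34, -6, 12, 21, 24, 39, 44, 44] -> [12, 21, 24, 39, 44, 44] -> [108, 189, 216, 351, 396, 396] -> [864, 1512, 1728, 2808, 3168, 3168]
  [-47, 49, 35, 20, -2, 8] -> [-47, -2, 8, 20, 35, 49] -> [8, 20, 35, 49] -> [72, 180, 315, 441] -> [576, 1440, 2520, 3528]
  [-10, 34, 29, -35, -22, -19, -30, -30, 23] -> [-35, -30, -30, -22, -19, -10, 23, 29, 34] -> [23, 29, 34] -> [207, 261, 306] -> [1656, 2088, 2448]
  [-26, 40, 19, -16, 36, -5, 38, 47, 2, -14] -> [-26, -16, -14, -5, 2, 19, 36, 38, 40, 47] -> [19, 36, 38, 40, 47] -> [171, 324, 342, 360, 423] -> [1368, 2592, 2736, 2880, 3384]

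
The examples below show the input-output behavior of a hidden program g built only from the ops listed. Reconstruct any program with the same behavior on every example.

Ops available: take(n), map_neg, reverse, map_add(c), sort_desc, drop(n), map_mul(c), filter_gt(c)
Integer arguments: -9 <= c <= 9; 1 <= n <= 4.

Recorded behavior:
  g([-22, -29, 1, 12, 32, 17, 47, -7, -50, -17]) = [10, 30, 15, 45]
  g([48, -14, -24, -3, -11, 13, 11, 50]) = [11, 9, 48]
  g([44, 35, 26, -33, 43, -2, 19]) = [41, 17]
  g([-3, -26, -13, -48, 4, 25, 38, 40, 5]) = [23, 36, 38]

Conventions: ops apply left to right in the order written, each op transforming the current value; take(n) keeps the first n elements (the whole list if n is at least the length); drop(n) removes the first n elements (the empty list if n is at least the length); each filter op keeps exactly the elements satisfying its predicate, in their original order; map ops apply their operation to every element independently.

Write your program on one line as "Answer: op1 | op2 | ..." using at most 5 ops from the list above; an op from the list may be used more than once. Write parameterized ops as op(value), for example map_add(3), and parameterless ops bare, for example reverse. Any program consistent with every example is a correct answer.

drop(1) | drop(2) | map_add(-4) | filter_gt(3) | map_add(2)

Check, running the answer program on each example:
  [-22, -29, 1, 12, 32, 17, 47, -7, -50, -17] -> [-29, 1, 12, 32, 17, 47, -7, -50, -17] -> [12, 32, 17, 47, -7, -50, -17] -> [8, 28, 13, 43, -11, -54, -21] -> [8, 28, 13, 43] -> [10, 30, 15, 45]
  [48, -14, -24, -3, -11, 13, 11, 50] -> [-14, -24, -3, -11, 13, 11, 50] -> [-3, -11, 13, 11, 50] -> [-7, -15, 9, 7, 46] -> [9, 7, 46] -> [11, 9, 48]
  [44, 35, 26, -33, 43, -2, 19] -> [35, 26, -33, 43, -2, 19] -> [-33, 43, -2, 19] -> [-37, 39, -6, 15] -> [39, 15] -> [41, 17]
  [-3, -26, -13, -48, 4, 25, 38, 40, 5] -> [-26, -13, -48, 4, 25, 38, 40, 5] -> [-48, 4, 25, 38, 40, 5] -> [-52, 0, 21, 34, 36, 1] -> [21, 34, 36] -> [23, 36, 38]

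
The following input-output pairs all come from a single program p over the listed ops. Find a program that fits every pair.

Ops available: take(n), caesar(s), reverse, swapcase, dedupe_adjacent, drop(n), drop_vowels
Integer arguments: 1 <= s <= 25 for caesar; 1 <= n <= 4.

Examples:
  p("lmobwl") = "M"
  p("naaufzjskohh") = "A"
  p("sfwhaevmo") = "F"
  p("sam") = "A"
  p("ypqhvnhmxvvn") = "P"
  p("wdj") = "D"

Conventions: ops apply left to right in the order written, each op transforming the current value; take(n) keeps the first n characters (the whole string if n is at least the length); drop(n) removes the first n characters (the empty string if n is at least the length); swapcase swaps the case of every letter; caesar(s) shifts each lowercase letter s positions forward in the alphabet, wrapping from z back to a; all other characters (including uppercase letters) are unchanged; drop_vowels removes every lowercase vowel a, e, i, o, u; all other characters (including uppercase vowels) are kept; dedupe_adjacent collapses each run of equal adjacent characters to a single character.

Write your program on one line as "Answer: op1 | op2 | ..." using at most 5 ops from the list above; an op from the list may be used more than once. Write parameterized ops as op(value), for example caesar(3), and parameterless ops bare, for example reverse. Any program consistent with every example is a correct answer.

swapcase | dedupe_adjacent | take(2) | reverse | take(1)

Check, running the answer program on each example:
  "lmobwl" -> "LMOBWL" -> "LMOBWL" -> "LM" -> "ML" -> "M"
  "naaufzjskohh" -> "NAAUFZJSKOHH" -> "NAUFZJSKOH" -> "NA" -> "AN" -> "A"
  "sfwhaevmo" -> "SFWHAEVMO" -> "SFWHAEVMO" -> "SF" -> "FS" -> "F"
  "sam" -> "SAM" -> "SAM" -> "SA" -> "AS" -> "A"
  "ypqhvnhmxvvn" -> "YPQHVNHMXVVN" -> "YPQHVNHMXVN" -> "YP" -> "PY" -> "P"
  "wdj" -> "WDJ" -> "WDJ" -> "WD" -> "DW" -> "D"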